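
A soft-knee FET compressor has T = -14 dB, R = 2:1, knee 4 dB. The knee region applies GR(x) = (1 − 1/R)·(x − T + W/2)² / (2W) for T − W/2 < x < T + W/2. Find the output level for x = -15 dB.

-15.0625 dB

x − T + W/2 = -15 − (-14) + 2 = 1.
GR = (1 − 1/2) × 1² / 8 = 0.5 × 1 / 8 = 0.0625 dB.
Output = -15 − 0.0625 = -15.0625 dB.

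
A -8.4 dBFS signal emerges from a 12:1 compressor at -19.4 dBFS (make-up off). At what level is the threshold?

-20.4 dBFS

Input is 12 dB above T (since output overshoot × R = input overshoot: (-19.4 − T)·12 = -8.4 − T gives T = -20.4 dBFS).
Check: -20.4 + (-8.4 − (-20.4))/12 = -20.4 + 1 = -19.4 dBFS. ✓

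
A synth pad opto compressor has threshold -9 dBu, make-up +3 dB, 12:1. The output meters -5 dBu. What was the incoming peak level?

Before make-up, the level was -5 − 3 = -8 dBu.
Post-compression overshoot = -8 − (-9) = 1 dB.
Before 12:1 compression the overshoot was 1 × 12 = 12 dB, so input = -9 + 12 = 3 dBu.

3 dBu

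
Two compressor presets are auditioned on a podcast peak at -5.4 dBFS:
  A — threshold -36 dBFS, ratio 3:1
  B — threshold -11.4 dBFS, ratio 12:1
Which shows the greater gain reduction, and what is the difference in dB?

A: 30.6 dB over, compressed to 10.2 dB over, so 20.4 dB of GR.
B: 6 dB over, compressed to 0.5 dB over, so 5.5 dB of GR.
A reduces 14.9 dB more.

A, by 14.9 dB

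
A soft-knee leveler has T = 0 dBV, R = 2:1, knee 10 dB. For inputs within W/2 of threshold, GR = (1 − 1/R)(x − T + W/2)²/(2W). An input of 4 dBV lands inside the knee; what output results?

x − T + W/2 = 4 − 0 + 5 = 9.
GR = (1 − 1/2) × 9² / 20 = 0.5 × 81 / 20 = 2.025 dB.
Output = 4 − 2.025 = 1.975 dBV.

1.975 dBV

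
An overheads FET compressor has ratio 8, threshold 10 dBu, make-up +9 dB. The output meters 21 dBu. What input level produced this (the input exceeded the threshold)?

Stripping the +9 dB make-up gives 12 dBu at the gain stage.
Post-compression overshoot = 12 − 10 = 2 dB.
Undo the ratio: input overshoot = 2 × 8 = 16 dB, giving input = 26 dBu.

26 dBu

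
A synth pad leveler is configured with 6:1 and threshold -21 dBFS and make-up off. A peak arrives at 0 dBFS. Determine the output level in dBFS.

-17.5 dBFS

The input is 21 dB above the -21 dBFS threshold.
6:1 compression reduces that to 21/6 = 3.5 dB over.
That puts the output at -17.5 dBFS.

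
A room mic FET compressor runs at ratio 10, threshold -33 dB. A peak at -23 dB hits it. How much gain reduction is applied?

9 dB

-23 dB exceeds the threshold by 10 dB.
A 10:1 ratio leaves 1 dB of that excess.
Gain reduction = 10 − 1 = 9 dB.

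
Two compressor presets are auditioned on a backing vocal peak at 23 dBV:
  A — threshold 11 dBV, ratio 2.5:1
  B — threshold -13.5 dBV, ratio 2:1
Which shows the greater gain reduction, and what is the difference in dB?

A: GR = 12 − 12/2.5 = 7.2 dB.
B: GR = 36.5 − 36.5/2 = 18.25 dB.
Difference: 11.05 dB in favour of B.

B, by 11.05 dB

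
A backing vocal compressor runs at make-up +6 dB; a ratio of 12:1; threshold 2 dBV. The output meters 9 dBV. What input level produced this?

Stripping the +6 dB make-up gives 3 dBV at the gain stage.
The compressed level sits 3 − 2 = 1 dB over threshold.
Input overshoot = R × output overshoot = 12 dB → input = 2 + 12 = 14 dBV.

14 dBV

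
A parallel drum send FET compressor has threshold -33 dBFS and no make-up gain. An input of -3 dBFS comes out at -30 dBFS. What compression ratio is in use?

10:1

Input overshoot = -3 − (-33) = 30 dB; output overshoot = -30 − (-33) = 3 dB.
Ratio = 30 / 3 = 10.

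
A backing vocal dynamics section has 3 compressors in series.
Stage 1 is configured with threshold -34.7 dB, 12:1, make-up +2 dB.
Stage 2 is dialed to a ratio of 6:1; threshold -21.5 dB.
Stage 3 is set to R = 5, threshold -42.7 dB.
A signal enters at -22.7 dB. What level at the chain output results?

-40.5 dB

Stage 1: 12 dB above -34.7 dB, reduced 12:1 to 1 dB above → -33.7 dB; +2 dB make-up → -31.7 dB.
Stage 2: below threshold (-31.7 ≤ -21.5); passes unchanged; output -31.7 dB.
Stage 3: overshoot 11 dB → 11/5 = 2.2 dB → -40.5 dB.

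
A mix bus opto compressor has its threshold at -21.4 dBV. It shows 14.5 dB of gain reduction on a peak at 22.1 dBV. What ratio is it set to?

1.5:1

Input overshoot = 22.1 − (-21.4) = 43.5 dB.
Output overshoot = 43.5 − 14.5 = 29 dB.
Ratio = input overshoot / output overshoot = 43.5 / 29 = 1.5.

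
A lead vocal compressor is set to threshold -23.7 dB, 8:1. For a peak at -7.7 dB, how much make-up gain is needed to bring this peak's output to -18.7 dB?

The peak compresses to -23.7 + 16/8 = -21.7 dB.
To reach -18.7 dB requires -18.7 − (-21.7) = 3 dB of make-up.

3 dB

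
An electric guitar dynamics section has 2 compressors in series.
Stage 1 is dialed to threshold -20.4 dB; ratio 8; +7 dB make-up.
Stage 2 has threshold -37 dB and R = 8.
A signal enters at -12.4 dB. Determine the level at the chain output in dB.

Stage 1: -12.4 dB is 8 dB over -20.4 dB; at 8:1 that becomes 1 dB over, giving -19.4 dB; +7 dB make-up → -12.4 dB.
Stage 2: -12.4 dB is 24.6 dB over -37 dB; at 8:1 that becomes 3.075 dB over, giving -33.925 dB.

-33.925 dB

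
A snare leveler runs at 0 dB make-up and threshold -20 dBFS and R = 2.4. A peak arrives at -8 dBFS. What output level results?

Overshoot: -8 − (-20) = 12 dB.
At 2.4:1 the overshoot is divided by 2.4, leaving 5 dB above threshold.
So the level is -20 + 5 = -15 dBFS.

-15 dBFS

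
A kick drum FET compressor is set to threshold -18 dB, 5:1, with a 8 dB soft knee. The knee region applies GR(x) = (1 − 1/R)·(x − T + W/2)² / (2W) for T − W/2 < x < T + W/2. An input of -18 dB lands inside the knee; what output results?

x − T + W/2 = -18 − (-18) + 4 = 4.
GR = (1 − 1/5) × 4² / 16 = 0.8 × 16 / 16 = 0.8 dB.
Output = -18 − 0.8 = -18.8 dB.

-18.8 dB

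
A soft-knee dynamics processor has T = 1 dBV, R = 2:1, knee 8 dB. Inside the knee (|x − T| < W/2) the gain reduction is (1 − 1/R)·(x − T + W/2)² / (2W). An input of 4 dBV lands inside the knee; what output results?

x − T + W/2 = 4 − 1 + 4 = 7.
GR = (1 − 1/2) × 7² / 16 = 0.5 × 49 / 16 = 1.53125 dB.
Output = 4 − 1.53125 = 2.46875 dBV.

2.46875 dBV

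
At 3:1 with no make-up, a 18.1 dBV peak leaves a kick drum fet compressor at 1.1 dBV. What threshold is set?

Input is 25.5 dB above T (since output overshoot × R = input overshoot: (1.1 − T)·3 = 18.1 − T gives T = -7.4 dBV).
Check: -7.4 + (18.1 − (-7.4))/3 = -7.4 + 8.5 = 1.1 dBV. ✓

-7.4 dBV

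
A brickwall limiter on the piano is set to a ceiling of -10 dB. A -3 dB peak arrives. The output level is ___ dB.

-10 dB

At ∞:1, everything above -10 dB is held at the ceiling.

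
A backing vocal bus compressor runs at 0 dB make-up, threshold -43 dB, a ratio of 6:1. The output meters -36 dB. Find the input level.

-1 dB

The compressed level sits -36 − (-43) = 7 dB over threshold.
Input overshoot = R × output overshoot = 42 dB → input = -43 + 42 = -1 dB.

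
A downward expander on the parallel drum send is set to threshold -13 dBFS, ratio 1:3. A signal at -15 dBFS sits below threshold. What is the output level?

-19 dBFS

Undershoot = (-13) − (-15) = 2 dB.
At 1:3, that expands to 6 dB under threshold.
Output = -13 − 6 = -19 dBFS.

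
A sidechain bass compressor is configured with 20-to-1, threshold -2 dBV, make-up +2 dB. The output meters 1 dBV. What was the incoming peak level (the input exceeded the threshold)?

Stripping the +2 dB make-up gives -1 dBV at the gain stage.
That's 1 dB above the -2 dBV threshold.
Undo the ratio: input overshoot = 1 × 20 = 20 dB, giving input = 18 dBV.

18 dBV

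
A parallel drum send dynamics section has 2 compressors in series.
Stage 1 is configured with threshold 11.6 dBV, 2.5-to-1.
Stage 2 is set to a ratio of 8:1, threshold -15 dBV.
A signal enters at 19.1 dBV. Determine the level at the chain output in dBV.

Stage 1: overshoot 7.5 dB → 7.5/2.5 = 3 dB → 14.6 dBV.
Stage 2: 14.6 dBV is 29.6 dB over -15 dBV; at 8:1 that becomes 3.7 dB over, giving -11.3 dBV.

-11.3 dBV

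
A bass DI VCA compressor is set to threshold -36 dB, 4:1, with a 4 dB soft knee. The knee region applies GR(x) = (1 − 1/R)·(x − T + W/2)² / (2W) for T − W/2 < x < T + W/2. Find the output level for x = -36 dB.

-36.375 dB

x − T + W/2 = -36 − (-36) + 2 = 2.
GR = (1 − 1/4) × 2² / 8 = 0.75 × 4 / 8 = 0.375 dB.
Output = -36 − 0.375 = -36.375 dB.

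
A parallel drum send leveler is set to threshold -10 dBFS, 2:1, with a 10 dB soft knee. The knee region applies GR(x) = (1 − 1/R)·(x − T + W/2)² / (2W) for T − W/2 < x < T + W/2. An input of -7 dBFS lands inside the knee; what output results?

-8.6 dBFS

x − T + W/2 = -7 − (-10) + 5 = 8.
GR = (1 − 1/2) × 8² / 20 = 0.5 × 64 / 20 = 1.6 dB.
Output = -7 − 1.6 = -8.6 dBFS.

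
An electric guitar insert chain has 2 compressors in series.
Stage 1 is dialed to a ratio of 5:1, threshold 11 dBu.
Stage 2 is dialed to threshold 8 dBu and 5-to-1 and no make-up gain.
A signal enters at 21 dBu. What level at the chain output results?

9 dBu

Stage 1: 10 dB above 11 dBu, reduced 5:1 to 2 dB above → 13 dBu.
Stage 2: overshoot 5 dB → 5/5 = 1 dB → 9 dBu.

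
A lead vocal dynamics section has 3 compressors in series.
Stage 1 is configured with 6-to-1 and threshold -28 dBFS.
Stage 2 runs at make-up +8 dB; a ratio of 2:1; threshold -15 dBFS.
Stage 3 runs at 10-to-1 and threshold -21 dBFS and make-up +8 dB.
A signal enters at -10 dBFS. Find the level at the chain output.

Stage 1: overshoot 18 dB → 18/6 = 3 dB → -25 dBFS.
Stage 2: -25 dBFS is at or below the -15 dBFS threshold — no compression; make-up brings it to -17 dBFS.
Stage 3: overshoot 4 dB → 4/10 = 0.4 dB → -20.6 dBFS; +8 dB make-up → -12.6 dBFS.

-12.6 dBFS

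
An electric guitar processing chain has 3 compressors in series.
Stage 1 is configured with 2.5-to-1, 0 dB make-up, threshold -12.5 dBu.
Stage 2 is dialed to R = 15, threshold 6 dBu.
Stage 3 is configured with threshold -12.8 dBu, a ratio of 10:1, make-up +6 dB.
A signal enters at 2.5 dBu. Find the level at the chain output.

-6.17 dBu

Stage 1: 2.5 dBu is 15 dB over -12.5 dBu; at 2.5:1 that becomes 6 dB over, giving -6.5 dBu.
Stage 2: below threshold (-6.5 ≤ 6); passes unchanged; output -6.5 dBu.
Stage 3: -6.5 dBu is 6.3 dB over -12.8 dBu; at 10:1 that becomes 0.63 dB over, giving -12.17 dBu; +6 dB make-up → -6.17 dBu.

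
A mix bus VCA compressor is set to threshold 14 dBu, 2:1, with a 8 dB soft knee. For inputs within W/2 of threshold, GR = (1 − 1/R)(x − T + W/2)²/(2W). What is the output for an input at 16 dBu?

x − T + W/2 = 16 − 14 + 4 = 6.
GR = (1 − 1/2) × 6² / 16 = 0.5 × 36 / 16 = 1.125 dB.
Output = 16 − 1.125 = 14.875 dBu.

14.875 dBu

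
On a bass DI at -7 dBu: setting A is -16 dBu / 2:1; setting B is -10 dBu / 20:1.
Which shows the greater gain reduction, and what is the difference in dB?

A: GR = 9 − 9/2 = 4.5 dB.
B: GR = 3 − 3/20 = 2.85 dB.
Difference: 1.65 dB in favour of A.

A, by 1.65 dB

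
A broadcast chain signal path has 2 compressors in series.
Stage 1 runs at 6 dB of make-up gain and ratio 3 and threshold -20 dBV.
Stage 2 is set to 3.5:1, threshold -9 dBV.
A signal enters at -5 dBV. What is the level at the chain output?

-9 dBV

Stage 1: 15 dB above -20 dBV, reduced 3:1 to 5 dB above → -15 dBV; +6 dB make-up → -9 dBV.
Stage 2: -9 dBV ≤ -9 dBV, so stage 2 doesn't engage; output -9 dBV.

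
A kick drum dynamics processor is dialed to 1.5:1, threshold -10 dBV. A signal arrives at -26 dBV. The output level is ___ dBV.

-26 dBV

-26 dBV is 16 dB below the -10 dBV threshold, so no gain reduction is applied.
Output = input = -26 dBV.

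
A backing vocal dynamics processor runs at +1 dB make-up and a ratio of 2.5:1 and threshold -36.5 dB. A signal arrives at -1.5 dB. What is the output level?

-21.5 dB

The input is 35 dB above the -36.5 dB threshold.
At 2.5:1 the overshoot is divided by 2.5, leaving 14 dB above threshold.
Output = -36.5 + 14 = -22.5 dB; make-up adds 1 dB, giving -21.5 dB.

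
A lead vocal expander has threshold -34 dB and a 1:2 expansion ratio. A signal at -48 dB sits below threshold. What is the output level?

-62 dB

The input is 14 dB below the -34 dB threshold.
A 1:2 expander multiplies undershoot by 2: 14 × 2 = 28 dB below threshold.
Output = -34 − 28 = -62 dB.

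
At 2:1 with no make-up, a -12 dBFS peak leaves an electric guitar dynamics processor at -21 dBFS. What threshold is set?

-30 dBFS

Gain reduction = -12 − (-21) = 9 dB; output overshoot = GR / (R − 1) = 9 / 1 = 9 dB.
Threshold = output − output overshoot = -21 − 9 = -30 dBFS.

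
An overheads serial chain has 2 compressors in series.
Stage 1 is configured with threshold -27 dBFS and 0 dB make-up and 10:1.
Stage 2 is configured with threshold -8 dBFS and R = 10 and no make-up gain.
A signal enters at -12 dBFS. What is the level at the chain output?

Stage 1: 15 dB above -27 dBFS, reduced 10:1 to 1.5 dB above → -25.5 dBFS.
Stage 2: -25.5 dBFS is at or below the -8 dBFS threshold — no compression; output -25.5 dBFS.

-25.5 dBFS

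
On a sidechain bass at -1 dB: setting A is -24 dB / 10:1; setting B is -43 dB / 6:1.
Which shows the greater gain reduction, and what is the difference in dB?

B, by 14.3 dB

A: overshoot 23 dB → output overshoot 2.3 dB → GR 20.7 dB.
B: overshoot 42 dB → output overshoot 7 dB → GR 35 dB.
Difference: 14.3 dB in favour of B.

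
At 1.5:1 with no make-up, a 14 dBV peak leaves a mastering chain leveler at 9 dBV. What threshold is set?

Gain reduction = 14 − 9 = 5 dB; output overshoot = GR / (R − 1) = 5 / 0.5 = 10 dB.
Threshold = output − output overshoot = 9 − 10 = -1 dBV.

-1 dBV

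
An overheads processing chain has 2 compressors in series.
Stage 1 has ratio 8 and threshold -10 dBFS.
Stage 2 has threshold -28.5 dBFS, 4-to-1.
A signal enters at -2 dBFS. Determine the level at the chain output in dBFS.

-23.625 dBFS

Stage 1: overshoot 8 dB → 8/8 = 1 dB → -9 dBFS.
Stage 2: -9 dBFS is 19.5 dB over -28.5 dBFS; at 4:1 that becomes 4.875 dB over, giving -23.625 dBFS.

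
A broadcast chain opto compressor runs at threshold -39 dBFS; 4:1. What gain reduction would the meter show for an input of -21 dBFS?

The signal is 18 dB above threshold.
A 4:1 ratio leaves 4.5 dB of that excess.
So the signal is attenuated by 18 − 4.5 = 13.5 dB.

13.5 dB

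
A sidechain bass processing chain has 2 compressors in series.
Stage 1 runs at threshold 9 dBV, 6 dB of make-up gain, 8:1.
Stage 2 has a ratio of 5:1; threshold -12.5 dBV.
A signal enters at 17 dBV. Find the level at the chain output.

-6.8 dBV

Stage 1: 17 dBV is 8 dB over 9 dBV; at 8:1 that becomes 1 dB over, giving 10 dBV; +6 dB make-up → 16 dBV.
Stage 2: overshoot 28.5 dB → 28.5/5 = 5.7 dB → -6.8 dBV.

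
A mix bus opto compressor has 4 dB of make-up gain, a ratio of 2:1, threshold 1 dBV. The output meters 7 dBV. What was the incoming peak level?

5 dBV

Before make-up, the level was 7 − 4 = 3 dBV.
Post-compression overshoot = 3 − 1 = 2 dB.
Undo the ratio: input overshoot = 2 × 2 = 4 dB, giving input = 5 dBV.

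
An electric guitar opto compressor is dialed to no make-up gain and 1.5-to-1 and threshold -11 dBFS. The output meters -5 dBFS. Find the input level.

-2 dBFS

The compressed level sits -5 − (-11) = 6 dB over threshold.
Before 1.5:1 compression the overshoot was 6 × 1.5 = 9 dB, so input = -11 + 9 = -2 dBFS.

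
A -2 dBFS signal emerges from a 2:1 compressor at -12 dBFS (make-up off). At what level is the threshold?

-22 dBFS

Input is 20 dB above T (since output overshoot × R = input overshoot: (-12 − T)·2 = -2 − T gives T = -22 dBFS).
Check: -22 + (-2 − (-22))/2 = -22 + 10 = -12 dBFS. ✓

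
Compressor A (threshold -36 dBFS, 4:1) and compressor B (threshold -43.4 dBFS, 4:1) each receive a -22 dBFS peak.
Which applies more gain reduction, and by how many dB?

A: 14 dB over, compressed to 3.5 dB over, so 10.5 dB of GR.
B: 21.4 dB over, compressed to 5.35 dB over, so 16.05 dB of GR.
B reduces 5.55 dB more.

B, by 5.55 dB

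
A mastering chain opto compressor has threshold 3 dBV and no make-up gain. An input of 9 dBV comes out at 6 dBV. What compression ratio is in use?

Input overshoot = 9 − 3 = 6 dB; output overshoot = 6 − 3 = 3 dB.
Ratio = 6 / 3 = 2.

2:1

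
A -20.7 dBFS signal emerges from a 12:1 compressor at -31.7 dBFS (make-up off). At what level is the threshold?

-32.7 dBFS

Gain reduction = -20.7 − (-31.7) = 11 dB; output overshoot = GR / (R − 1) = 11 / 11 = 1 dB.
Threshold = output − output overshoot = -31.7 − 1 = -32.7 dBFS.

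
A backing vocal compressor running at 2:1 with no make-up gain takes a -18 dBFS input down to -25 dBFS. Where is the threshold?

Input is 14 dB above T (since output overshoot × R = input overshoot: (-25 − T)·2 = -18 − T gives T = -32 dBFS).
Check: -32 + (-18 − (-32))/2 = -32 + 7 = -25 dBFS. ✓

-32 dBFS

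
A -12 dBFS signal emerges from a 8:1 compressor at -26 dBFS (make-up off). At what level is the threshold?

Gain reduction = -12 − (-26) = 14 dB; output overshoot = GR / (R − 1) = 14 / 7 = 2 dB.
Threshold = output − output overshoot = -26 − 2 = -28 dBFS.

-28 dBFS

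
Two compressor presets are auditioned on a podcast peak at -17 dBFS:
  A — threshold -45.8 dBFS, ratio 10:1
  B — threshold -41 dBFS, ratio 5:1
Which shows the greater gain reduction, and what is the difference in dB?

A, by 6.72 dB

A: 28.8 dB over, compressed to 2.88 dB over, so 25.92 dB of GR.
B: 24 dB over, compressed to 4.8 dB over, so 19.2 dB of GR.
Difference: 6.72 dB in favour of A.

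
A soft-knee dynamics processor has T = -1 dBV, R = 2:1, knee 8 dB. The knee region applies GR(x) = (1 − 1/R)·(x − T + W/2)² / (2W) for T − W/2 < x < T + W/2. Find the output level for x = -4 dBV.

x − T + W/2 = -4 − (-1) + 4 = 1.
GR = (1 − 1/2) × 1² / 16 = 0.5 × 1 / 16 = 0.03125 dB.
Output = -4 − 0.03125 = -4.03125 dBV.

-4.03125 dBV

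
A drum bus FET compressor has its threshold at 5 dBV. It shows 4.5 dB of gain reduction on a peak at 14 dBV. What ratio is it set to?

Input overshoot = 14 − 5 = 9 dB.
Output overshoot = 9 − 4.5 = 4.5 dB.
Ratio = input overshoot / output overshoot = 9 / 4.5 = 2.

2:1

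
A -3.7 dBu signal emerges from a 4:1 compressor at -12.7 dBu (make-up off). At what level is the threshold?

Input is 12 dB above T (since output overshoot × R = input overshoot: (-12.7 − T)·4 = -3.7 − T gives T = -15.7 dBu).
Check: -15.7 + (-3.7 − (-15.7))/4 = -15.7 + 3 = -12.7 dBu. ✓

-15.7 dBu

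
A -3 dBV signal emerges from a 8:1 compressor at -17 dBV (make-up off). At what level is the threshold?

Input is 16 dB above T (since output overshoot × R = input overshoot: (-17 − T)·8 = -3 − T gives T = -19 dBV).
Check: -19 + (-3 − (-19))/8 = -19 + 2 = -17 dBV. ✓

-19 dBV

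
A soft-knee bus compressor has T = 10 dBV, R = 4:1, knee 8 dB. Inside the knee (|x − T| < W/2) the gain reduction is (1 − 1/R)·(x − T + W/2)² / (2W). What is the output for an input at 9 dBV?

x − T + W/2 = 9 − 10 + 4 = 3.
GR = (1 − 1/4) × 3² / 16 = 0.75 × 9 / 16 = 0.421875 dB.
Output = 9 − 0.421875 = 8.578125 dBV.

8.578125 dBV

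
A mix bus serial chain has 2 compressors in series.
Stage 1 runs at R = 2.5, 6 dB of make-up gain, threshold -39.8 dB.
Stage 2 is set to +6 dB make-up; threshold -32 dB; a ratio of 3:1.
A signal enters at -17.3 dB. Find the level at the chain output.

Stage 1: 22.5 dB above -39.8 dB, reduced 2.5:1 to 9 dB above → -30.8 dB; +6 dB make-up → -24.8 dB.
Stage 2: overshoot 7.2 dB → 7.2/3 = 2.4 dB → -29.6 dB; +6 dB make-up → -23.6 dB.

-23.6 dB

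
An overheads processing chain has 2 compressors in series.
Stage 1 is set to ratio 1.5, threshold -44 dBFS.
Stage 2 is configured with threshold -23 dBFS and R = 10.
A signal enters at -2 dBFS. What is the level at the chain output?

Stage 1: 42 dB above -44 dBFS, reduced 1.5:1 to 28 dB above → -16 dBFS.
Stage 2: 7 dB above -23 dBFS, reduced 10:1 to 0.7 dB above → -22.3 dBFS.

-22.3 dBFS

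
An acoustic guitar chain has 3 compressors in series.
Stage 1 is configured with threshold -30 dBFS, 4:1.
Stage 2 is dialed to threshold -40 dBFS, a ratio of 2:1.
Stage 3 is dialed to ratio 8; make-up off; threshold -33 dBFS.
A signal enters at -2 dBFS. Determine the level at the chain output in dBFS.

Stage 1: 28 dB above -30 dBFS, reduced 4:1 to 7 dB above → -23 dBFS.
Stage 2: overshoot 17 dB → 17/2 = 8.5 dB → -31.5 dBFS.
Stage 3: -31.5 dBFS is 1.5 dB over -33 dBFS; at 8:1 that becomes 0.1875 dB over, giving -32.8125 dBFS.

-32.8125 dBFS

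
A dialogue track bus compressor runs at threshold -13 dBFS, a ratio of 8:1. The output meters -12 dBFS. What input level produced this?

Post-compression overshoot = -12 − (-13) = 1 dB.
Undo the ratio: input overshoot = 1 × 8 = 8 dB, giving input = -5 dBFS.

-5 dBFS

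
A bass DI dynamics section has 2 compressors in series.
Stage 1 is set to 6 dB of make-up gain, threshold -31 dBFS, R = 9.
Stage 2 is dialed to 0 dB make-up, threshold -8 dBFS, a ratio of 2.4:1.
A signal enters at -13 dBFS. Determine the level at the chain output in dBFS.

Stage 1: overshoot 18 dB → 18/9 = 2 dB → -29 dBFS; +6 dB make-up → -23 dBFS.
Stage 2: -23 dBFS ≤ -8 dBFS, so stage 2 doesn't engage; output -23 dBFS.

-23 dBFS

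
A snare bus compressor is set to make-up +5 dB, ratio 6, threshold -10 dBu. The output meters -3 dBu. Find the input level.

2 dBu

Stripping the +5 dB make-up gives -8 dBu at the gain stage.
Post-compression overshoot = -8 − (-10) = 2 dB.
Before 6:1 compression the overshoot was 2 × 6 = 12 dB, so input = -10 + 12 = 2 dBu.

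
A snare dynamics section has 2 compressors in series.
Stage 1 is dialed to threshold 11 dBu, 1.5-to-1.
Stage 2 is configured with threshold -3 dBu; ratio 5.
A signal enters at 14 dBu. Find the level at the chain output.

Stage 1: 3 dB above 11 dBu, reduced 1.5:1 to 2 dB above → 13 dBu.
Stage 2: 16 dB above -3 dBu, reduced 5:1 to 3.2 dB above → 0.2 dBu.

0.2 dBu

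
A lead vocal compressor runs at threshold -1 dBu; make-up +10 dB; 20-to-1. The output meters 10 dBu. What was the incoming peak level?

19 dBu

Remove make-up: 10 − 10 = 0 dBu.
That's 1 dB above the -1 dBu threshold.
Undo the ratio: input overshoot = 1 × 20 = 20 dB, giving input = 19 dBu.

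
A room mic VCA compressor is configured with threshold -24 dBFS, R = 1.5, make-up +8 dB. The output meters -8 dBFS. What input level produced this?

-12 dBFS

Before make-up, the level was -8 − 8 = -16 dBFS.
Post-compression overshoot = -16 − (-24) = 8 dB.
Before 1.5:1 compression the overshoot was 8 × 1.5 = 12 dB, so input = -24 + 12 = -12 dBFS.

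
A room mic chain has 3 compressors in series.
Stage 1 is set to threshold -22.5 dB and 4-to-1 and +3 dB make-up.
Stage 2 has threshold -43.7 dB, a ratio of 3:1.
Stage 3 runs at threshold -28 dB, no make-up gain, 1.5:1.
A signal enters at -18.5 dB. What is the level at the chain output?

-35.3 dB

Stage 1: overshoot 4 dB → 4/4 = 1 dB → -21.5 dB; +3 dB make-up → -18.5 dB.
Stage 2: overshoot 25.2 dB → 25.2/3 = 8.4 dB → -35.3 dB.
Stage 3: -35.3 dB is at or below the -28 dB threshold — no compression; output -35.3 dB.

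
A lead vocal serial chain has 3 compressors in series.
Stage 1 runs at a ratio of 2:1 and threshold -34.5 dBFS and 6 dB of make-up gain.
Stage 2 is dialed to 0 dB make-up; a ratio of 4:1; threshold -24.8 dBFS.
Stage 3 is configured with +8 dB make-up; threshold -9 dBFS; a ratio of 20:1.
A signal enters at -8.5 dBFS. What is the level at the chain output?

Stage 1: -8.5 dBFS is 26 dB over -34.5 dBFS; at 2:1 that becomes 13 dB over, giving -21.5 dBFS; +6 dB make-up → -15.5 dBFS.
Stage 2: -15.5 dBFS is 9.3 dB over -24.8 dBFS; at 4:1 that becomes 2.325 dB over, giving -22.475 dBFS.
Stage 3: -22.475 dBFS is at or below the -9 dBFS threshold — no compression; make-up brings it to -14.475 dBFS.

-14.475 dBFS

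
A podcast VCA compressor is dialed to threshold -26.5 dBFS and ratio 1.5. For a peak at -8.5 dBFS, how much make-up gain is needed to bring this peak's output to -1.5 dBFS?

The peak compresses to -26.5 + 18/1.5 = -14.5 dBFS.
To reach -1.5 dBFS requires -1.5 − (-14.5) = 13 dB of make-up.

13 dB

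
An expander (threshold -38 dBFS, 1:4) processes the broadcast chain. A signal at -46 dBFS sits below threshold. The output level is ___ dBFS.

Undershoot = (-38) − (-46) = 8 dB.
At 1:4, that expands to 32 dB under threshold.
Output = -38 − 32 = -70 dBFS.

-70 dBFS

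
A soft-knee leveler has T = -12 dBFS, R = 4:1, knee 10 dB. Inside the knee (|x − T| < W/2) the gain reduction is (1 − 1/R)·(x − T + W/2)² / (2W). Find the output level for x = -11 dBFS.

x − T + W/2 = -11 − (-12) + 5 = 6.
GR = (1 − 1/4) × 6² / 20 = 0.75 × 36 / 20 = 1.35 dB.
Output = -11 − 1.35 = -12.35 dBFS.

-12.35 dBFS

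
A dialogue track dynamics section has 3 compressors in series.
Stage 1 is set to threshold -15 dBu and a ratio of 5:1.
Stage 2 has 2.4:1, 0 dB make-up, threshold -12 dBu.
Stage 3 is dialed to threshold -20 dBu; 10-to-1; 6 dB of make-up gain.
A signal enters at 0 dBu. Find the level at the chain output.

-13.2 dBu

Stage 1: 0 dBu is 15 dB over -15 dBu; at 5:1 that becomes 3 dB over, giving -12 dBu.
Stage 2: -12 dBu is at or below the -12 dBu threshold — no compression; output -12 dBu.
Stage 3: overshoot 8 dB → 8/10 = 0.8 dB → -19.2 dBu; +6 dB make-up → -13.2 dBu.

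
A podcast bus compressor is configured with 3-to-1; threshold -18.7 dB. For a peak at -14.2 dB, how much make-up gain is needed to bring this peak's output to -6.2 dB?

Without make-up, output = threshold + overshoot/3 = -18.7 + 1.5 = -17.2 dB.
Gap to target: 11 dB.

11 dB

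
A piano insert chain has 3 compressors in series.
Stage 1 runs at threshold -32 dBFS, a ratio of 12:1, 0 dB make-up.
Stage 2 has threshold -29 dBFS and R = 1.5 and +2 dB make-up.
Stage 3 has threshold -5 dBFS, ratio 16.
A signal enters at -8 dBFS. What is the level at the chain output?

Stage 1: -8 dBFS is 24 dB over -32 dBFS; at 12:1 that becomes 2 dB over, giving -30 dBFS.
Stage 2: -30 dBFS is at or below the -29 dBFS threshold — no compression; make-up brings it to -28 dBFS.
Stage 3: -28 dBFS ≤ -5 dBFS, so stage 3 doesn't engage; output -28 dBFS.

-28 dBFS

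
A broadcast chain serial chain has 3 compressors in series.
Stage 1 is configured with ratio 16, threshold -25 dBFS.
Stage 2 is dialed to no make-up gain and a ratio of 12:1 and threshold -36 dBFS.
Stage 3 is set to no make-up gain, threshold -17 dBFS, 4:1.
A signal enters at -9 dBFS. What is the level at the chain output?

Stage 1: overshoot 16 dB → 16/16 = 1 dB → -24 dBFS.
Stage 2: 12 dB above -36 dBFS, reduced 12:1 to 1 dB above → -35 dBFS.
Stage 3: -35 dBFS is at or below the -17 dBFS threshold — no compression; output -35 dBFS.

-35 dBFS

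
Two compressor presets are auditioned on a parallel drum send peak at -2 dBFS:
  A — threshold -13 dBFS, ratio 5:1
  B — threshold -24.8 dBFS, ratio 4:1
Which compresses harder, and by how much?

A: overshoot 11 dB → output overshoot 2.2 dB → GR 8.8 dB.
B: overshoot 22.8 dB → output overshoot 5.7 dB → GR 17.1 dB.
Difference: 8.3 dB in favour of B.

B, by 8.3 dB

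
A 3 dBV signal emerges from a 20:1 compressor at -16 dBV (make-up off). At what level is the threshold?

Let T be the threshold. Output overshoot = (input overshoot)/R, so -16 − T = (3 − T)/20.
20·(-16 − T) = 3 − T → 19·T = -320 − 3 = -323.
T = -323/19 = -17 dBV.

-17 dBV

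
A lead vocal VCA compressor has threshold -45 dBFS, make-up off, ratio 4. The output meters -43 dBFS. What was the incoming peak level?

-37 dBFS

That's 2 dB above the -45 dBFS threshold.
Undo the ratio: input overshoot = 2 × 4 = 8 dB, giving input = -37 dBFS.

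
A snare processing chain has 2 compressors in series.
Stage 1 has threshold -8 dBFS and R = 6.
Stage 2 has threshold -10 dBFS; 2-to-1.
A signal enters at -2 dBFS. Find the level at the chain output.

-8.5 dBFS

Stage 1: 6 dB above -8 dBFS, reduced 6:1 to 1 dB above → -7 dBFS.
Stage 2: -7 dBFS is 3 dB over -10 dBFS; at 2:1 that becomes 1.5 dB over, giving -8.5 dBFS.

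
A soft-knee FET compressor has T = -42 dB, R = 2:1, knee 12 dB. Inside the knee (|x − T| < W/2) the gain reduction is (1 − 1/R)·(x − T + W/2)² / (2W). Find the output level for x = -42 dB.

-42.75 dB

x − T + W/2 = -42 − (-42) + 6 = 6.
GR = (1 − 1/2) × 6² / 24 = 0.5 × 36 / 24 = 0.75 dB.
Output = -42 − 0.75 = -42.75 dB.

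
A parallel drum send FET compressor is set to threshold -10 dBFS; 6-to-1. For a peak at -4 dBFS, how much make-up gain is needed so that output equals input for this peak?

The peak compresses to -10 + 6/6 = -9 dBFS.
To reach -4 dBFS requires -4 − (-9) = 5 dB of make-up.

5 dB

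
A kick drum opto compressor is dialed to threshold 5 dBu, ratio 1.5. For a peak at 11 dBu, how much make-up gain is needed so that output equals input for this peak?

2 dB

The peak compresses to 5 + 6/1.5 = 9 dBu.
To reach 11 dBu requires 11 − 9 = 2 dB of make-up.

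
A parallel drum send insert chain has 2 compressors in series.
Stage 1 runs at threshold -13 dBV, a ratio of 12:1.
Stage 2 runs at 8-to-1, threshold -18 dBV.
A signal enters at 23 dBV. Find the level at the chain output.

Stage 1: overshoot 36 dB → 36/12 = 3 dB → -10 dBV.
Stage 2: overshoot 8 dB → 8/8 = 1 dB → -17 dBV.

-17 dBV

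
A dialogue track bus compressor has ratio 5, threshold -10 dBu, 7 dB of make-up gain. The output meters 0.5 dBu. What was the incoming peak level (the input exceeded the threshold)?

Before make-up, the level was 0.5 − 7 = -6.5 dBu.
Post-compression overshoot = -6.5 − (-10) = 3.5 dB.
Before 5:1 compression the overshoot was 3.5 × 5 = 17.5 dB, so input = -10 + 17.5 = 7.5 dBu.

7.5 dBu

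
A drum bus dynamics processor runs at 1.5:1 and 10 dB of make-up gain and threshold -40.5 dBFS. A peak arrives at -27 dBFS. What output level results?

-27 dBFS sits 13.5 dB over threshold.
1.5:1 compression reduces that to 13.5/1.5 = 9 dB over.
So the level is -40.5 + 9 = -31.5 dBFS; make-up adds 10 dB, giving -21.5 dBFS.

-21.5 dBFS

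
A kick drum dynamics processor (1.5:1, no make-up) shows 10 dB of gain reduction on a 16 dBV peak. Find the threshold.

Gain reduction = 16 − 6 = 10 dB; output overshoot = GR / (R − 1) = 10 / 0.5 = 20 dB.
Threshold = output − output overshoot = 6 − 20 = -14 dBV.

-14 dBV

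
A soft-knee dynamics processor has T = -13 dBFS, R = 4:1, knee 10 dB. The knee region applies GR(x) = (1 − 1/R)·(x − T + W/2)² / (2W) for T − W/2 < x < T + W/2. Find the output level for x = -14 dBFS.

x − T + W/2 = -14 − (-13) + 5 = 4.
GR = (1 − 1/4) × 4² / 20 = 0.75 × 16 / 20 = 0.6 dB.
Output = -14 − 0.6 = -14.6 dBFS.

-14.6 dBFS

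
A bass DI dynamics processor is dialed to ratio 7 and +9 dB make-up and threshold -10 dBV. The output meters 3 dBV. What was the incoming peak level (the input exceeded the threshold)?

18 dBV

Stripping the +9 dB make-up gives -6 dBV at the gain stage.
The compressed level sits -6 − (-10) = 4 dB over threshold.
Before 7:1 compression the overshoot was 4 × 7 = 28 dB, so input = -10 + 28 = 18 dBV.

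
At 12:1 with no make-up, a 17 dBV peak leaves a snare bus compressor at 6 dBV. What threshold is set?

5 dBV

Let T be the threshold. Output overshoot = (input overshoot)/R, so 6 − T = (17 − T)/12.
12·(6 − T) = 17 − T → 11·T = 72 − 17 = 55.
T = 55/11 = 5 dBV.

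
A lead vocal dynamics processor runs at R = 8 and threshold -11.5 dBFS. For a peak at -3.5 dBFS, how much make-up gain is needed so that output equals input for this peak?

7 dB

Overshoot 8 dB → 8/8 = 1 dB after compression, so the compressed level is -11.5 + 1 = -10.5 dBFS.
Make-up = target − compressed = -3.5 − (-10.5) = 7 dB.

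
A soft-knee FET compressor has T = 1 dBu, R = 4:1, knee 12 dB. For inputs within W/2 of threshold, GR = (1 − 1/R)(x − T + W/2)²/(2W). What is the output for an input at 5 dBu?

x − T + W/2 = 5 − 1 + 6 = 10.
GR = (1 − 1/4) × 10² / 24 = 0.75 × 100 / 24 = 3.125 dB.
Output = 5 − 3.125 = 1.875 dBu.

1.875 dBu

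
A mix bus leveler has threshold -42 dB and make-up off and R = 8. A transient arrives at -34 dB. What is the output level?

-41 dB

The input is 8 dB above the -42 dB threshold.
The 8 dB excess becomes 1 dB after 8:1 reduction.
That puts the output at -41 dB.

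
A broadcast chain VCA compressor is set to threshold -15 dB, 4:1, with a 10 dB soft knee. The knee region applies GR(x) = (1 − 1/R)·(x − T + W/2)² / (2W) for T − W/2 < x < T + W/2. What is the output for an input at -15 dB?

-15.9375 dB

x − T + W/2 = -15 − (-15) + 5 = 5.
GR = (1 − 1/4) × 5² / 20 = 0.75 × 25 / 20 = 0.9375 dB.
Output = -15 − 0.9375 = -15.9375 dB.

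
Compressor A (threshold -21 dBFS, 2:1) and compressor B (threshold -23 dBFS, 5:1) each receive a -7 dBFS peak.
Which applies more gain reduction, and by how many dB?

B, by 5.8 dB

A: 14 dB over, compressed to 7 dB over, so 7 dB of GR.
B: 16 dB over, compressed to 3.2 dB over, so 12.8 dB of GR.
B reduces 5.8 dB more.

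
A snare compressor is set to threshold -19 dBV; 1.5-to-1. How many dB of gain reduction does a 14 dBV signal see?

14 dBV exceeds the threshold by 33 dB.
A 1.5:1 ratio leaves 22 dB of that excess.
Gain reduction = 33 − 22 = 11 dB.

11 dB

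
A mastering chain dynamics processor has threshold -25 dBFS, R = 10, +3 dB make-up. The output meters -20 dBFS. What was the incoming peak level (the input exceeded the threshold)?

Before make-up, the level was -20 − 3 = -23 dBFS.
Post-compression overshoot = -23 − (-25) = 2 dB.
Input overshoot = R × output overshoot = 20 dB → input = -25 + 20 = -5 dBFS.

-5 dBFS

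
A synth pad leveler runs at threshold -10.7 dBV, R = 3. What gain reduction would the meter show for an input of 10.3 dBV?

Overshoot = 10.3 − (-10.7) = 21 dB.
After 3:1 compression the overshoot becomes 21/3 = 7 dB.
GR = overshoot in − overshoot out = 21 − 7 = 14 dB.

14 dB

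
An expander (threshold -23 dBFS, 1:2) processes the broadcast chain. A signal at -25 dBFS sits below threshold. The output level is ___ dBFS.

Below threshold, a 1:2 expander applies gain = (2−1)×(T − x) of attenuation.
(2−1) × 2 = 2 dB, so output = -25 − 2 = -27 dBFS.

-27 dBFS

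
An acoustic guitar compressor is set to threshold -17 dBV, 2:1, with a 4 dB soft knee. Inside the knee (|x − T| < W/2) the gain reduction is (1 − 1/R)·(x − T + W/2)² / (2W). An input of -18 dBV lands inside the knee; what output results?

x − T + W/2 = -18 − (-17) + 2 = 1.
GR = (1 − 1/2) × 1² / 8 = 0.5 × 1 / 8 = 0.0625 dB.
Output = -18 − 0.0625 = -18.0625 dBV.

-18.0625 dBV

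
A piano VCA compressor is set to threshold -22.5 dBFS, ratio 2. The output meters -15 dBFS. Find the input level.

The compressed level sits -15 − (-22.5) = 7.5 dB over threshold.
Before 2:1 compression the overshoot was 7.5 × 2 = 15 dB, so input = -22.5 + 15 = -7.5 dBFS.

-7.5 dBFS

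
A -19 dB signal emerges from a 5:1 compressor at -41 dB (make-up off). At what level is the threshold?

-46.5 dB

Gain reduction = -19 − (-41) = 22 dB; output overshoot = GR / (R − 1) = 22 / 4 = 5.5 dB.
Threshold = output − output overshoot = -41 − 5.5 = -46.5 dB.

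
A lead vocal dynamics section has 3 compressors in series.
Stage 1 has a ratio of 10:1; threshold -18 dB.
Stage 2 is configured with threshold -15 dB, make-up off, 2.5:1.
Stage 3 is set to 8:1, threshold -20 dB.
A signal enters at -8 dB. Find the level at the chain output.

-19.625 dB

Stage 1: overshoot 10 dB → 10/10 = 1 dB → -17 dB.
Stage 2: below threshold (-17 ≤ -15); passes unchanged; output -17 dB.
Stage 3: -17 dB is 3 dB over -20 dB; at 8:1 that becomes 0.375 dB over, giving -19.625 dB.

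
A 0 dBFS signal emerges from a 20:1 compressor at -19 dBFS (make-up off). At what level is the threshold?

Let T be the threshold. Output overshoot = (input overshoot)/R, so -19 − T = (0 − T)/20.
20·(-19 − T) = 0 − T → 19·T = -380 − 0 = -380.
T = -380/19 = -20 dBFS.

-20 dBFS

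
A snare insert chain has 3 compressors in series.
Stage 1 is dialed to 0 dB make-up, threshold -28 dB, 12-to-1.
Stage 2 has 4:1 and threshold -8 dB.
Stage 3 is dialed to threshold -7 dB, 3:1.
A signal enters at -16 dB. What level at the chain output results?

-27 dB

Stage 1: overshoot 12 dB → 12/12 = 1 dB → -27 dB.
Stage 2: -27 dB ≤ -8 dB, so stage 2 doesn't engage; output -27 dB.
Stage 3: below threshold (-27 ≤ -7); passes unchanged; output -27 dB.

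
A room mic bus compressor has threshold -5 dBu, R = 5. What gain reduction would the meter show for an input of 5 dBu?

The signal is 10 dB above threshold.
At 5:1, output sits 10/5 = 2 dB above threshold.
GR = overshoot in − overshoot out = 10 − 2 = 8 dB.

8 dB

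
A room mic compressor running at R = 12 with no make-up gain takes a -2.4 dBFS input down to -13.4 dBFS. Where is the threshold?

Input is 12 dB above T (since output overshoot × R = input overshoot: (-13.4 − T)·12 = -2.4 − T gives T = -14.4 dBFS).
Check: -14.4 + (-2.4 − (-14.4))/12 = -14.4 + 1 = -13.4 dBFS. ✓

-14.4 dBFS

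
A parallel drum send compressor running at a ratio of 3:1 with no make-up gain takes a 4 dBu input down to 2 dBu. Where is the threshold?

Input is 3 dB above T (since output overshoot × R = input overshoot: (2 − T)·3 = 4 − T gives T = 1 dBu).
Check: 1 + (4 − 1)/3 = 1 + 1 = 2 dBu. ✓

1 dBu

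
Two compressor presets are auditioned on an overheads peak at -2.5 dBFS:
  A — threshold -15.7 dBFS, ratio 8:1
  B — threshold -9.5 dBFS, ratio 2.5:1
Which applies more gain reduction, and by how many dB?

A: overshoot 13.2 dB → output overshoot 1.65 dB → GR 11.55 dB.
B: overshoot 7 dB → output overshoot 2.8 dB → GR 4.2 dB.
A reduces 7.35 dB more.

A, by 7.35 dB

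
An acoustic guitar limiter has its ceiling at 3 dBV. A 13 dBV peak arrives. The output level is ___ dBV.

3 dBV

A brickwall limiter is an ∞:1 compressor: any input above the ceiling is clamped to 3 dBV.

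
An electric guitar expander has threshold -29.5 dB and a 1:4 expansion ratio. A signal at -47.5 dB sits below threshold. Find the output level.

Below threshold, a 1:4 expander applies gain = (4−1)×(T − x) of attenuation.
(4−1) × 18 = 54 dB, so output = -47.5 − 54 = -101.5 dB.

-101.5 dB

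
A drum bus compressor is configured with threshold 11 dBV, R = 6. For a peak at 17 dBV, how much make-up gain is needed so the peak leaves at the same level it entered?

5 dB

Overshoot 6 dB → 6/6 = 1 dB after compression, so the compressed level is 11 + 1 = 12 dBV.
Make-up = target − compressed = 17 − 12 = 5 dB.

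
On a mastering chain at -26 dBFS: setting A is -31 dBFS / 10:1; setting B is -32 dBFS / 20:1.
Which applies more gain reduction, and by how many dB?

A: GR = 5 − 5/10 = 4.5 dB.
B: GR = 6 − 6/20 = 5.7 dB.
Difference: 1.2 dB in favour of B.

B, by 1.2 dB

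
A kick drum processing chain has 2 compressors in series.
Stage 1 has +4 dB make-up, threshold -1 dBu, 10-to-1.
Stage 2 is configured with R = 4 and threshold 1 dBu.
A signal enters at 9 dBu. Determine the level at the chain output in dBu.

1.75 dBu

Stage 1: 9 dBu is 10 dB over -1 dBu; at 10:1 that becomes 1 dB over, giving 0 dBu; +4 dB make-up → 4 dBu.
Stage 2: overshoot 3 dB → 3/4 = 0.75 dB → 1.75 dBu.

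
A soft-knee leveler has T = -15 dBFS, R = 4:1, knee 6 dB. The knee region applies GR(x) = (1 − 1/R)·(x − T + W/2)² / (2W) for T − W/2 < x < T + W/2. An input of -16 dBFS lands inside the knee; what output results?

-16.25 dBFS

x − T + W/2 = -16 − (-15) + 3 = 2.
GR = (1 − 1/4) × 2² / 12 = 0.75 × 4 / 12 = 0.25 dB.
Output = -16 − 0.25 = -16.25 dBFS.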